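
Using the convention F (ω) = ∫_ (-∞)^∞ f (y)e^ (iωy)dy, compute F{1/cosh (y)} pi/cosh (pi * ω/2)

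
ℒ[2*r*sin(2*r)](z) 8*z/(z^2 + 4)^2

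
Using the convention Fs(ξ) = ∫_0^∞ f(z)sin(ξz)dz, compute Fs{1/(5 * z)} pi/10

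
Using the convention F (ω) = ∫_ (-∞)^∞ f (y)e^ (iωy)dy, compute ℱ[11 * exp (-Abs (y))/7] 22/ (7 * (ω^2 + 1))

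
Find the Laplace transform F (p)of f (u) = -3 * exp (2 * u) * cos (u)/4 3 * (2 - p)/ (4 * ( (p - 2)^2+1))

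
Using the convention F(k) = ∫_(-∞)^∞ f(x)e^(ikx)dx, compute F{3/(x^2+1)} 3*pi*exp(-Abs(k))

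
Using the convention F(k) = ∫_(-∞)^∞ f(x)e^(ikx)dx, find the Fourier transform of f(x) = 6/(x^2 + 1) 6*pi*exp(-Abs(k))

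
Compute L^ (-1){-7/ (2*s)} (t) -7/2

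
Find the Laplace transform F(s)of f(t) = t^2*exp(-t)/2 (s + 1)^(-3)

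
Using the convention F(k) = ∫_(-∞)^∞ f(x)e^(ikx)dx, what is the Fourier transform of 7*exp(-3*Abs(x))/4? 21/(2*(k^2 + 9))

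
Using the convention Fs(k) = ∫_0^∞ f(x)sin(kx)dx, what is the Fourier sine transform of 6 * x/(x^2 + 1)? 3 * pi * exp(-k)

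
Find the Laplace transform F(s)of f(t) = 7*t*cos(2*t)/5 7*(s^2 - 4)/(5*(s^2 + 4)^2)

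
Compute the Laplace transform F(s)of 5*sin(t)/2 5/(2*(s^2+1))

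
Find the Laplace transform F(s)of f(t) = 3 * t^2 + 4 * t 4/s^2 + 6/s^3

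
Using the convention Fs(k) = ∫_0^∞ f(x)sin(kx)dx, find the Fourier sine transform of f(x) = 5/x 5 * pi/2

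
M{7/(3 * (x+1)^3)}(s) 7 * pi * (s - 2) * (s - 1)/(6 * sin(pi * s))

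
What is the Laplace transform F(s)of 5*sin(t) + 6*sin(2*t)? 12/(s^2 + 4) + 5/(s^2 + 1)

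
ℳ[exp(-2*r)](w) gamma(w)/2^w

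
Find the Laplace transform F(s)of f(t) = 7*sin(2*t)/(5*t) 7*atan(2/s)/5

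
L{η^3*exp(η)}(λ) 6/(λ - 1)^4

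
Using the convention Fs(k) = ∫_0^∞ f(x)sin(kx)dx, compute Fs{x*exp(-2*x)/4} k/(k^2 + 4)^2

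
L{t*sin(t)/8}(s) s/(4*(s^2 + 1)^2)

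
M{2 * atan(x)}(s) -pi * sec(pi * s/2)/s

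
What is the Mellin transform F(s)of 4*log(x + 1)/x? -4*pi*csc(pi*s)/(s - 1)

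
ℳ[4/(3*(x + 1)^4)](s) 2*gamma(s)*gamma(4 - s)/9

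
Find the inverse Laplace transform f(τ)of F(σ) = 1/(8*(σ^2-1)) sinh(τ)/8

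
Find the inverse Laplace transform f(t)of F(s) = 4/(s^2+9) 4 * sin(3 * t)/3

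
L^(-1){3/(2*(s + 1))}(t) 3*exp(-t)/2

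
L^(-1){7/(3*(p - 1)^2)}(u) 7*u*exp(u)/3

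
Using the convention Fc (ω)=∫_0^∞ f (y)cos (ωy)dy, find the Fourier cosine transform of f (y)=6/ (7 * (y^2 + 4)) 3 * pi * exp (-2 * ω)/14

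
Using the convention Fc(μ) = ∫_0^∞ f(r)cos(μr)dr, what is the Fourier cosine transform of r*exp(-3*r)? (9 - μ^2)/(μ^2 + 9)^2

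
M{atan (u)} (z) -pi*sec (pi*z/2)/ (2*z)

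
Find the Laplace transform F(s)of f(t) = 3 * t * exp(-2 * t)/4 3/(4 * (s + 2)^2)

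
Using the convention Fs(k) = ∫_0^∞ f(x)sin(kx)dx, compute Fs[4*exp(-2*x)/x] 4*atan(k/2)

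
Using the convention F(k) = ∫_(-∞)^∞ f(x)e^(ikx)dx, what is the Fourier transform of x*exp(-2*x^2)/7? sqrt(2)*I*sqrt(pi)*k*exp(-k^2/8)/56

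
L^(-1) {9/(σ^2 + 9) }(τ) 3*sin(3*τ) 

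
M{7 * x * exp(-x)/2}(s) 7 * gamma(s + 1)/2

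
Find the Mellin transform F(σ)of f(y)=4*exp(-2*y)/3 2^(2 - σ)*gamma(σ)/3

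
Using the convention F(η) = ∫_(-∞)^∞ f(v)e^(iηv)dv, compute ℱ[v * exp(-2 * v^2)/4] sqrt(2) * I * sqrt(pi) * η * exp(-η^2/8)/32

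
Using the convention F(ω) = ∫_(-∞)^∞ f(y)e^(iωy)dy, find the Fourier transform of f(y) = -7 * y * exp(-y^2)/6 -7 * I * sqrt(pi) * ω * exp(-ω^2/4)/12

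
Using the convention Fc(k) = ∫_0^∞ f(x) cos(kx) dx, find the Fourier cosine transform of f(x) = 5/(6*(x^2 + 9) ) 5*pi*exp(-3*k) /36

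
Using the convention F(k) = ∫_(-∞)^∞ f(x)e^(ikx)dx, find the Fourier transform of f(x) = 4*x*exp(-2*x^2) sqrt(2)*I*sqrt(pi)*k*exp(-k^2/8)/2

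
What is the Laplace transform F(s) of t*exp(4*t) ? (s - 4) ^(-2) 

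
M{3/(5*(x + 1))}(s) 3*pi*csc(pi*s)/5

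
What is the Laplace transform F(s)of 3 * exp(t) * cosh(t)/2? 3 * (s - 1)/(2 * s * (s - 2))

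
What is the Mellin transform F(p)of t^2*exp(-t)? gamma(p + 2)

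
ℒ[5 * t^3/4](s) 15/(2 * s^4)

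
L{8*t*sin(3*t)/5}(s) 48*s/(5*(s^2 + 9)^2)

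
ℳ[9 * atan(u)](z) -9 * pi * sec(pi * z/2)/(2 * z)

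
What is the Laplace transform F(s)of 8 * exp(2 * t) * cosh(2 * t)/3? 8 * (s - 2)/(3 * s * (s - 4))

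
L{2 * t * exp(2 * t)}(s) 2/(s - 2)^2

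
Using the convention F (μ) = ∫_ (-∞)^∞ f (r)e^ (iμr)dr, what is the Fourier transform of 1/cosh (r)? pi/cosh (pi*μ/2)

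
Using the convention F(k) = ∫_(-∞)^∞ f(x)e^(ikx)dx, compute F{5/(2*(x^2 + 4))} 5*pi*exp(-2*Abs(k))/4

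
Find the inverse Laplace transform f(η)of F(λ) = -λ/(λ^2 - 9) -cosh(3*η)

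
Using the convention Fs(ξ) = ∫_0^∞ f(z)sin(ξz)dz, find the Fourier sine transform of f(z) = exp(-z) ξ/(ξ^2 + 1)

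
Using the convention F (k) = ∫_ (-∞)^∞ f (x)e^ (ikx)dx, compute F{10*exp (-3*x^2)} 10*sqrt (3)*sqrt (pi)*exp (-k^2/12)/3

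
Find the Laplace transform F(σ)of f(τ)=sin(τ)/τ atan(1/σ)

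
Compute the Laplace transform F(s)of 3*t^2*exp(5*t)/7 6/(7*(s - 5)^3)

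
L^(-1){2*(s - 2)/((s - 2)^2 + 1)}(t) 2*exp(2*t)*cos(t)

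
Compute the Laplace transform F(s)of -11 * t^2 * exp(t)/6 -11/(3 * (s - 1)^3)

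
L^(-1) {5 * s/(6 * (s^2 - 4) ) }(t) 5 * cosh(2 * t) /6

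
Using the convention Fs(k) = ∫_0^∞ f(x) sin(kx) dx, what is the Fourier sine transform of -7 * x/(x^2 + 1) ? -7 * pi * exp(-k) /2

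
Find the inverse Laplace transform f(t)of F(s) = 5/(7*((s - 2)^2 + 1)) 5*exp(2*t)*sin(t)/7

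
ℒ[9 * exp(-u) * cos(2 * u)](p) 9 * (p + 1)/((p + 1)^2 + 4)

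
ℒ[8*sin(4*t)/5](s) 32/(5*(s^2+16))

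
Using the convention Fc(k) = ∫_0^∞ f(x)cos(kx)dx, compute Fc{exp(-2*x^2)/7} sqrt(2)*sqrt(pi)*exp(-k^2/8)/28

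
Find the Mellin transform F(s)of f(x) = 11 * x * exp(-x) 11 * gamma(s+1)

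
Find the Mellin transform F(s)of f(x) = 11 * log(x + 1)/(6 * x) -11 * pi * csc(pi * s)/(6 * s - 6)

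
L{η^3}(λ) 6/λ^4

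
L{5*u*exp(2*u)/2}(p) 5/(2*(p - 2)^2)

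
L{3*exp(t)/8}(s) 3/(8*(s - 1))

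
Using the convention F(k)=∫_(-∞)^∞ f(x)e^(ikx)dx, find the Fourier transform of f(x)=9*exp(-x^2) 9*sqrt(pi)*exp(-k^2/4)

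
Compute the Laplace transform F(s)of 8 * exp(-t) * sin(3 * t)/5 24/(5 * ((s + 1)^2 + 9))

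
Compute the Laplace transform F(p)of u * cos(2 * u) (p^2 - 4)/(p^2 + 4)^2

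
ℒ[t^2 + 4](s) 2/s^3 + 4/s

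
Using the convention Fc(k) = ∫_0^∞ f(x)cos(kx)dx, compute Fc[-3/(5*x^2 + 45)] -pi*exp(-3*k)/10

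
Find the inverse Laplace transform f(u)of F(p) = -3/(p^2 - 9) -sinh(3*u)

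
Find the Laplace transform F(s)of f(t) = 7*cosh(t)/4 7*s/(4*(s^2 - 1))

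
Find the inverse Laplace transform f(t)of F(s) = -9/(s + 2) -9 * exp(-2 * t)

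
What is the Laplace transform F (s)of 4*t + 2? 4/s^2 + 2/s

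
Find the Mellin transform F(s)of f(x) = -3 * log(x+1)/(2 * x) 3 * pi * csc(pi * s)/(2 * (s - 1))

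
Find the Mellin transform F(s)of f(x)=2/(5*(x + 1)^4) gamma(s)*gamma(4 - s)/15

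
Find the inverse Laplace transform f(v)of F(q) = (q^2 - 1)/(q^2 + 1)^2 v * cos(v)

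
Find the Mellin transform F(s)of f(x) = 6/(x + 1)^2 -6*pi*(s - 1)/sin(pi*s)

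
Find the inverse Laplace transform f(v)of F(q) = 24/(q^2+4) 12*sin(2*v)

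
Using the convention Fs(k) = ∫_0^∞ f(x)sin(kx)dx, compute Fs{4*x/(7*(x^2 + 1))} 2*pi*exp(-k)/7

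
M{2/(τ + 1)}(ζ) 2*pi*csc(pi*ζ)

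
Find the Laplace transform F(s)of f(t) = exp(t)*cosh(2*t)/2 (s - 1)/(2*((s - 1)^2-4))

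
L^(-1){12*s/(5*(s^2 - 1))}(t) 12*cosh(t)/5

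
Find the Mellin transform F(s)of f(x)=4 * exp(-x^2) 2 * gamma(s/2)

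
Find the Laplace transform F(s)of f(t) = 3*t 3/s^2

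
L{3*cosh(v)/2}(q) 3*q/(2*(q^2 - 1))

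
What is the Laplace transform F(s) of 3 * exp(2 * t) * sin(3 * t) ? 9/((s - 2) ^2 + 9) 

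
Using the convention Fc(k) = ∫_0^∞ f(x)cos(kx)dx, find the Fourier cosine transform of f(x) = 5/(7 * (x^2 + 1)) 5 * pi * exp(-k)/14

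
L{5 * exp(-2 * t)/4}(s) 5/(4 * (s + 2))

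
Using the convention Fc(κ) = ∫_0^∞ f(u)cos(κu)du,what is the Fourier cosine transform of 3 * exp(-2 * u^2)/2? 3 * sqrt(2) * sqrt(pi) * exp(-κ^2/8)/8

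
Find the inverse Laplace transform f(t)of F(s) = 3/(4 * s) 3/4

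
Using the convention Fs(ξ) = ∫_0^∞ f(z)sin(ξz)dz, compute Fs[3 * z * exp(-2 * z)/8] 3 * ξ/(2 * (ξ^2 + 4)^2)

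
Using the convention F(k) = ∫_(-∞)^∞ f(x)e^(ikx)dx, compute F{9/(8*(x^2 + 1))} 9*pi*exp(-Abs(k))/8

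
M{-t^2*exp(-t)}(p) -gamma(p + 2)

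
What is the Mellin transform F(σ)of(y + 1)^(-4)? gamma(σ)*gamma(4 - σ)/6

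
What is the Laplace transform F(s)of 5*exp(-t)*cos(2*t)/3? 5*(s + 1)/(3*((s + 1)^2 + 4))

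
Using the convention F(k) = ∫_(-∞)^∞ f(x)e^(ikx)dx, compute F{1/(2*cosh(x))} pi/(2*cosh(pi*k/2))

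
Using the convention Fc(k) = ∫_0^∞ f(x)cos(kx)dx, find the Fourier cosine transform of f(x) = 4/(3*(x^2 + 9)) 2*pi*exp(-3*k)/9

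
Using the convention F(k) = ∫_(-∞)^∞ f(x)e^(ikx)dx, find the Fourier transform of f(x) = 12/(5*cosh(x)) 12*pi/(5*cosh(pi*k/2))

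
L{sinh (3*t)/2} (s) 3/ (2*(s^2 - 9))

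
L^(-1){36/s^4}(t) 6*t^3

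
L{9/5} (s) 9/ (5*s)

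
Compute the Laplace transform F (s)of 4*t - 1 4/s^2 - 1/s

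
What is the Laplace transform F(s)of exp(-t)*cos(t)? (s+1)/((s+1)^2+1)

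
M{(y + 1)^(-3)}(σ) pi*(σ - 2)*(σ - 1)/(2*sin(pi*σ))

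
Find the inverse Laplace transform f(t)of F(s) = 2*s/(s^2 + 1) 2*cos(t)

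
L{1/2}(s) 1/(2 * s)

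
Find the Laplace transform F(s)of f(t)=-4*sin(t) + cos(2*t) s/(s^2 + 4) - 4/(s^2 + 1)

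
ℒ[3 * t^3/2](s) 9/s^4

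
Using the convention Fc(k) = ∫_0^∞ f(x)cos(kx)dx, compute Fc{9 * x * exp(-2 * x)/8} 9 * (4 - k^2)/(8 * (k^2 + 4)^2)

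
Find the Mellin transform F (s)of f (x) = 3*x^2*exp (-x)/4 3*gamma (s + 2)/4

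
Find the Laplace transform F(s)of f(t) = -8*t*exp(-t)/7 -8/(7*(s+1)^2)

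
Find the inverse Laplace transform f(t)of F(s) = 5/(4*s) 5/4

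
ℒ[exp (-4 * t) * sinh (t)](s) 1/ ( (s + 4)^2 - 1)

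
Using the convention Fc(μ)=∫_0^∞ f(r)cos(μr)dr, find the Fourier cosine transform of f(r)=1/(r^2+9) pi*exp(-3*μ)/6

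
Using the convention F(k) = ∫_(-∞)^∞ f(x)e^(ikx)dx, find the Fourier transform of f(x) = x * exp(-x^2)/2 I * sqrt(pi) * k * exp(-k^2/4)/4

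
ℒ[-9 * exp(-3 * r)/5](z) -9/(5 * z + 15)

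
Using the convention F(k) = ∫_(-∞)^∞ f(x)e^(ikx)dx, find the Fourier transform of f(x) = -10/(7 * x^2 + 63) -10 * pi * exp(-3 * Abs(k))/21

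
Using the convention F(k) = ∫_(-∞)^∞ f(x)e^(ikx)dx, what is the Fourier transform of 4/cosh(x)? 4*pi/cosh(pi*k/2)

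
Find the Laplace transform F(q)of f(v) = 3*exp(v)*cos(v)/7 3*(q - 1)/(7*((q - 1)^2 + 1))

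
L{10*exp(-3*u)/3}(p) 10/(3*(p+3))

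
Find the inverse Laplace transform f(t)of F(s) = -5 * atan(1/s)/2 -5 * sin(t)/(2 * t)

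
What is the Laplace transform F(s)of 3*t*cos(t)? 3*(s^2-1)/(s^2 + 1)^2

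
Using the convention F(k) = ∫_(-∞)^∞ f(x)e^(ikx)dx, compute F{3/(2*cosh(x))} 3*pi/(2*cosh(pi*k/2))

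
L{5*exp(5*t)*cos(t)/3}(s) 5*(s - 5)/(3*((s - 5)^2 + 1))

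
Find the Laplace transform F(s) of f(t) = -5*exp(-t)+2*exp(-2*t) 2/(s+2) - 5/(s+1) 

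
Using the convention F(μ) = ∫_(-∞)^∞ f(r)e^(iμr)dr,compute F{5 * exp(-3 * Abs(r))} 30/(μ^2 + 9)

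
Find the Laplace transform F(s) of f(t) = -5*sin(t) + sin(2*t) 2/(s^2 + 4) - 5/(s^2 + 1) 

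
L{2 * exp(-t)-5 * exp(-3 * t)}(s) 2/(s + 1)-5/(s + 3)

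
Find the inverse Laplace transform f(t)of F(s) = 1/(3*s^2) t/3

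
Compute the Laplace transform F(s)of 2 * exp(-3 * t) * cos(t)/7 2 * (s+3)/(7 * ((s+3)^2+1))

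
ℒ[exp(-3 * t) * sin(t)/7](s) 1/(7 * ((s + 3)^2 + 1))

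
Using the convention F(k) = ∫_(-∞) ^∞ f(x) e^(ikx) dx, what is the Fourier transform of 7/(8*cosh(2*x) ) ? 7*pi/(16*cosh(pi*k/4) ) 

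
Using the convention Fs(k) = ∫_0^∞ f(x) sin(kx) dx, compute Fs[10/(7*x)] 5*pi/7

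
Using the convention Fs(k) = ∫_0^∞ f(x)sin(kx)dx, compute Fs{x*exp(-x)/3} 2*k/(3*(k^2 + 1)^2)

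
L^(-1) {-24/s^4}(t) -4 * t^3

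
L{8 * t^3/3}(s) 16/s^4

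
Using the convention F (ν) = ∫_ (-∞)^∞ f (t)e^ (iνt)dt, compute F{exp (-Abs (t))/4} 1/ (2*(ν^2 + 1))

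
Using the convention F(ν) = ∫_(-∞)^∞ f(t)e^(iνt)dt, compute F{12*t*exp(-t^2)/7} 6*I*sqrt(pi)*ν*exp(-ν^2/4)/7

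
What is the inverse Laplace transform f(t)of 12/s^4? 2*t^3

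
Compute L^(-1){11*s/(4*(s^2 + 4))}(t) 11*cos(2*t)/4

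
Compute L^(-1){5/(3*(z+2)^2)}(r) 5*r*exp(-2*r)/3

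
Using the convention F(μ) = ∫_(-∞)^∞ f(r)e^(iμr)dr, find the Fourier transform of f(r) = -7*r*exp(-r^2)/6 -7*I*sqrt(pi)*μ*exp(-μ^2/4)/12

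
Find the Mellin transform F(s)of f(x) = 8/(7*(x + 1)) 8*pi*csc(pi*s)/7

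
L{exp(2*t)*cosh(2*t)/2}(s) (s - 2)/(2*s*(s - 4))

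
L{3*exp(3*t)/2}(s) 3/(2*(s - 3))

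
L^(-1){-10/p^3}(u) -5*u^2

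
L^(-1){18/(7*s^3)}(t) 9*t^2/7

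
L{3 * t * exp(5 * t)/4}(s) 3/(4 * (s - 5)^2)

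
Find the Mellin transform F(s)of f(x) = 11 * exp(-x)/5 11 * gamma(s)/5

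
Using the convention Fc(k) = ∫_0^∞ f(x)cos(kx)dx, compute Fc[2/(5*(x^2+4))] pi*exp(-2*k)/10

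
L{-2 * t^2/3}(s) -4/(3 * s^3)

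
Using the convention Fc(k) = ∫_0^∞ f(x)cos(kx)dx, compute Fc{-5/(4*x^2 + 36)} -5*pi*exp(-3*k)/24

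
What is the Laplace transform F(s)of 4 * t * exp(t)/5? 4/(5 * (s - 1)^2)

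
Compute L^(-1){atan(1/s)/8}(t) sin(t)/(8 * t)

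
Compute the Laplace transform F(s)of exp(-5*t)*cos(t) (s + 5)/((s + 5)^2 + 1)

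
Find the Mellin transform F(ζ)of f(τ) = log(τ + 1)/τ -pi*csc(pi*ζ)/(ζ - 1)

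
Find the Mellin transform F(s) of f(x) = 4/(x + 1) 4*pi*csc(pi*s) 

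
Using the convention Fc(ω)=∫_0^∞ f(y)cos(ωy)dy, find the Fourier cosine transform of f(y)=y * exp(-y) (1 - ω^2)/(ω^2 + 1)^2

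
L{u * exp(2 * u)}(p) (p - 2)^(-2)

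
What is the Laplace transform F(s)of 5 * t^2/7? 10/(7 * s^3)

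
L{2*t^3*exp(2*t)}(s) 12/(s - 2)^4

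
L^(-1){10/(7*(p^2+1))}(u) 10*sin(u)/7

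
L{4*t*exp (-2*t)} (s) 4/ (s + 2)^2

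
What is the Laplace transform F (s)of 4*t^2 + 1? 1/s + 8/s^3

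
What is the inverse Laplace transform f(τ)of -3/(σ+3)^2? -3 * τ * exp(-3 * τ)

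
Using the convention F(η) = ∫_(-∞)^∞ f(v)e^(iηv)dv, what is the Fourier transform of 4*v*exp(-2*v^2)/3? sqrt(2)*I*sqrt(pi)*η*exp(-η^2/8)/6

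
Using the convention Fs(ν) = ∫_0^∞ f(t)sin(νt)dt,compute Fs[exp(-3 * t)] ν/(ν^2+9)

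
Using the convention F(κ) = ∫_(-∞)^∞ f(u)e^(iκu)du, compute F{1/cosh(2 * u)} pi/(2 * cosh(pi * κ/4))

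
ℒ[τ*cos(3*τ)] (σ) (σ^2 - 9)/(σ^2 + 9)^2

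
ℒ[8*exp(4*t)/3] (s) 8/(3*(s - 4))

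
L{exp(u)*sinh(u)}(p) 1/(p*(p - 2))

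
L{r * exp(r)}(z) (z - 1)^(-2)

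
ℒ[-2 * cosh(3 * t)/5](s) -2 * s/(5 * s^2 - 45)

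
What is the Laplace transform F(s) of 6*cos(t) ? 6*s/(s^2 + 1) 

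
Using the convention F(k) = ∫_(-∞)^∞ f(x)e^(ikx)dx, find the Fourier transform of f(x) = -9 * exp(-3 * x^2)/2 -3 * sqrt(3) * sqrt(pi) * exp(-k^2/12)/2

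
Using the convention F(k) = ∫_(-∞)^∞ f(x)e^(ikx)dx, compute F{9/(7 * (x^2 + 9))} 3 * pi * exp(-3 * Abs(k))/7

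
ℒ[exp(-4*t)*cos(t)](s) (s + 4)/((s + 4)^2 + 1)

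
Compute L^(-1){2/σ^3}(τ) τ^2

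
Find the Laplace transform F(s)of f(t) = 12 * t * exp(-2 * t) 12/(s + 2)^2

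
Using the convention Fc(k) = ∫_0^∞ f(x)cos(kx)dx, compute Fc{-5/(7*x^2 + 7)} -5*pi*exp(-k)/14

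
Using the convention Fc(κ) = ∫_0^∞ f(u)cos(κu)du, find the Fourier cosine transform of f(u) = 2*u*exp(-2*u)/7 2*(4 - κ^2)/(7*(κ^2+4)^2)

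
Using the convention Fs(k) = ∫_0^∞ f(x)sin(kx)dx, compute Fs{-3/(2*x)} -3*pi/4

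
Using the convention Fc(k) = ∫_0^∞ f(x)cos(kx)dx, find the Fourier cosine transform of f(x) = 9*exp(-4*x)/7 36/(7*(k^2+16))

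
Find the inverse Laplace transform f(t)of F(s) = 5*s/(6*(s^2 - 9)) 5*cosh(3*t)/6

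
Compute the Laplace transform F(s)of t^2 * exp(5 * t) 2/(s - 5)^3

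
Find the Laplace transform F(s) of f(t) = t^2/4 1/(2*s^3) 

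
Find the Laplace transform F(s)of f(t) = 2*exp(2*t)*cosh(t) 2*(s - 2)/((s - 2)^2-1)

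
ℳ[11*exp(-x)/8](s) 11*gamma(s)/8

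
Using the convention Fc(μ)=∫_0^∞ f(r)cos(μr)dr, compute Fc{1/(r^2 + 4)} pi * exp(-2 * μ)/4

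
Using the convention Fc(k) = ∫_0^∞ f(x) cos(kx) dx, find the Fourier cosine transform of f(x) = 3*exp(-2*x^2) 3*sqrt(2)*sqrt(pi)*exp(-k^2/8) /4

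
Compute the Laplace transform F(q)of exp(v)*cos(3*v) (q - 1)/((q - 1)^2 + 9)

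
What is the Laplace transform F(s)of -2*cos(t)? -2*s/(s^2 + 1)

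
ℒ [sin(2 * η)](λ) 2/(λ^2+4)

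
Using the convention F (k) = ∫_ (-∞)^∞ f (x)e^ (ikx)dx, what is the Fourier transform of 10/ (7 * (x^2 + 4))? 5 * pi * exp (-2 * Abs (k))/7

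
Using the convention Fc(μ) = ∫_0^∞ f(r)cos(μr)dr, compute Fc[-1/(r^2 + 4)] -pi * exp(-2 * μ)/4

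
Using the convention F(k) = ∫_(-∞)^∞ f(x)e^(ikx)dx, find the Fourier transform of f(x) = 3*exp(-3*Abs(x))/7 18/(7*(k^2 + 9))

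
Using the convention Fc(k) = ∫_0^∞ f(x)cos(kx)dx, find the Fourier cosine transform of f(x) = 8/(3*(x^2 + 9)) 4*pi*exp(-3*k)/9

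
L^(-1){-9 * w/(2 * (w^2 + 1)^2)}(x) -9 * x * sin(x)/4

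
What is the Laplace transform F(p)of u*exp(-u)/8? 1/(8*(p + 1)^2)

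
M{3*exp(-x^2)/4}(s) 3*gamma(s/2)/8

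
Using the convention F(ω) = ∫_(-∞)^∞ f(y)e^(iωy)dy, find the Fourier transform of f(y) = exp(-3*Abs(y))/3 2/(ω^2 + 9)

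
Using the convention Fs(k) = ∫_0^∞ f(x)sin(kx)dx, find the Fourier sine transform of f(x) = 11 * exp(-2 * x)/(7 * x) 11 * atan(k/2)/7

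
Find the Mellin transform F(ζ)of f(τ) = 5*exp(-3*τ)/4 5*gamma(ζ)/(4*3^ζ)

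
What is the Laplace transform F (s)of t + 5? 5/s + s^ (-2)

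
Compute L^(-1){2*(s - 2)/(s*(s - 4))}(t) 2*exp(2*t)*cosh(2*t)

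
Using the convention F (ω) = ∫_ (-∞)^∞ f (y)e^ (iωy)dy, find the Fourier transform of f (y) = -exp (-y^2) -sqrt (pi) * exp (-ω^2/4)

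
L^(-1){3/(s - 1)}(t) 3*exp(t)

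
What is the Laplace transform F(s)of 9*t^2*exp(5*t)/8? 9/(4*(s - 5)^3)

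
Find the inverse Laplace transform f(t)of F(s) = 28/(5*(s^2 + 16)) 7*sin(4*t)/5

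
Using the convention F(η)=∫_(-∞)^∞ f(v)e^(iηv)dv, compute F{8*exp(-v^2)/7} 8*sqrt(pi)*exp(-η^2/4)/7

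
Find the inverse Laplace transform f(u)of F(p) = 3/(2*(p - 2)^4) u^3*exp(2*u)/4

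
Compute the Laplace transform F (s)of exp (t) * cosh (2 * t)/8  (s - 1)/ (8 * ( (s - 1)^2 - 4))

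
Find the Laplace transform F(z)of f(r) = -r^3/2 -3/z^4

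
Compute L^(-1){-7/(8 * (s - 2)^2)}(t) -7 * t * exp(2 * t)/8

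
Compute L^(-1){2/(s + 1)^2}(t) 2*t*exp(-t)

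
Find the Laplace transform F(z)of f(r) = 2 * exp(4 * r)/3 2/(3 * (z - 4))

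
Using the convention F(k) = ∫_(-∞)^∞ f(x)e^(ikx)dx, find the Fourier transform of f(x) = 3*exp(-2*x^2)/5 3*sqrt(2)*sqrt(pi)*exp(-k^2/8)/10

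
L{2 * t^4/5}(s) 48/(5 * s^5)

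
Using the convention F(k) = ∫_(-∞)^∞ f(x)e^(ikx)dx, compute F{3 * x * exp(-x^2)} 3 * I * sqrt(pi) * k * exp(-k^2/4)/2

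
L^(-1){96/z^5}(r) 4 * r^4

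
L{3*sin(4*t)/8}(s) 3/(2*(s^2 + 16))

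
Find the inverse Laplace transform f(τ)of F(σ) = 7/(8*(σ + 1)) 7*exp(-τ)/8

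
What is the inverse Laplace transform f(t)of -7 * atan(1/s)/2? -7 * sin(t)/(2 * t)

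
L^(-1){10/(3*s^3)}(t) 5*t^2/3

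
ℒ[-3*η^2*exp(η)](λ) -6/(λ - 1)^3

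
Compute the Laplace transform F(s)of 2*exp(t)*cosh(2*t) 2*(s - 1)/((s - 1)^2 - 4)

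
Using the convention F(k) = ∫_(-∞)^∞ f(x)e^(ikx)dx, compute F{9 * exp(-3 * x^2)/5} 3 * sqrt(3) * sqrt(pi) * exp(-k^2/12)/5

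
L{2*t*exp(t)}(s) 2/(s - 1)^2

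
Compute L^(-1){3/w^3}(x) 3*x^2/2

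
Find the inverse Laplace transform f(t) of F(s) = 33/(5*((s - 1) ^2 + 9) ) 11*exp(t)*sin(3*t) /5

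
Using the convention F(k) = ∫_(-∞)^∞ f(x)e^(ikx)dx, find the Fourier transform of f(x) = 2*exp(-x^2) 2*sqrt(pi)*exp(-k^2/4)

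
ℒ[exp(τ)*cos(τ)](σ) (σ - 1)/((σ - 1)^2+1)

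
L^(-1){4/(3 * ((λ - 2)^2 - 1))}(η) 4 * exp(2 * η) * sinh(η)/3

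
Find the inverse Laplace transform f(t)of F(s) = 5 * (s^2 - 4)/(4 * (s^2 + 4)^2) 5 * t * cos(2 * t)/4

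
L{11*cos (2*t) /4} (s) 11*s/ (4*(s^2 + 4) ) 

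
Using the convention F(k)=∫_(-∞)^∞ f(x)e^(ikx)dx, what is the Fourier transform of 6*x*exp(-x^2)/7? 3*I*sqrt(pi)*k*exp(-k^2/4)/7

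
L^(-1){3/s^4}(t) t^3/2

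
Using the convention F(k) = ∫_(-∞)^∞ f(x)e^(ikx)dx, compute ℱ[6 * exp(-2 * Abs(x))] 24/(k^2 + 4)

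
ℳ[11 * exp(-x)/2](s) 11 * gamma(s)/2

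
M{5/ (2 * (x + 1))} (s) 5 * pi * csc (pi * s)/2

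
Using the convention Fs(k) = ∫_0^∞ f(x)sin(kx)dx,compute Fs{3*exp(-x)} 3*k/(k^2 + 1)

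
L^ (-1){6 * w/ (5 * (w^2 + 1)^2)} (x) 3 * x * sin (x)/5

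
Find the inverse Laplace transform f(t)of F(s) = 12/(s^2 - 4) 6*sinh(2*t)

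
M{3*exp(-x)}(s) 3*gamma(s)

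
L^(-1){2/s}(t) 2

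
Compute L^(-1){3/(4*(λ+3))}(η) 3*exp(-3*η)/4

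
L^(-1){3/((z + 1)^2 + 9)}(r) exp(-r)*sin(3*r)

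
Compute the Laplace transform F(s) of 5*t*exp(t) 5/(s - 1) ^2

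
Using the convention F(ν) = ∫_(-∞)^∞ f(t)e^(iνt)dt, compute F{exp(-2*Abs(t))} 4/(ν^2 + 4)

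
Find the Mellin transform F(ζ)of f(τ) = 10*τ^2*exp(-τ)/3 10*gamma(ζ + 2)/3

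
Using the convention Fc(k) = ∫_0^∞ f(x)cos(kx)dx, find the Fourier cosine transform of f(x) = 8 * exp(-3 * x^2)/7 4 * sqrt(3) * sqrt(pi) * exp(-k^2/12)/21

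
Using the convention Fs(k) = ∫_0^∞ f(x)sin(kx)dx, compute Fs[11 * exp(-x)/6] 11 * k/(6 * (k^2 + 1))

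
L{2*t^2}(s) 4/s^3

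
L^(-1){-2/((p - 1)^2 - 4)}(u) -exp(u) * sinh(2 * u)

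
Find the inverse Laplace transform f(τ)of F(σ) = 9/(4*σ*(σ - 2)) 9*exp(τ)*sinh(τ)/4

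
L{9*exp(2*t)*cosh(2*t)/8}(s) 9*(s - 2)/(8*s*(s - 4))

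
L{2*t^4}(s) 48/s^5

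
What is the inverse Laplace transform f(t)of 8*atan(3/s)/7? 8*sin(3*t)/(7*t)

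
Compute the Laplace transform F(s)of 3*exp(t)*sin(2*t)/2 3/((s - 1)^2+4)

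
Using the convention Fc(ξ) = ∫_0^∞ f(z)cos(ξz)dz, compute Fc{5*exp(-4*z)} 20/(ξ^2 + 16)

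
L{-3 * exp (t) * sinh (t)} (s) -3/ (s * (s - 2))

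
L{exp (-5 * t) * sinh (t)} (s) 1/ ( (s + 5)^2 - 1)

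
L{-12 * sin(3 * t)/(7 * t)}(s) -12 * atan(3/s)/7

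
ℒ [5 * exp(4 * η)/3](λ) 5/(3 * (λ - 4))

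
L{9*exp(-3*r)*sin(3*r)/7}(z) 27/(7*((z+3)^2+9))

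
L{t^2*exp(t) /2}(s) (s - 1) ^(-3) 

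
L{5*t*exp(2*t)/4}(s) 5/(4*(s - 2)^2)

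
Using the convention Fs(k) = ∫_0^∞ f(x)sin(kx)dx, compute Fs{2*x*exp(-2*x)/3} 8*k/(3*(k^2 + 4)^2)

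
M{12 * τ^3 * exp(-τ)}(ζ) 12 * gamma(ζ + 3)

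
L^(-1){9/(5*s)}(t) 9/5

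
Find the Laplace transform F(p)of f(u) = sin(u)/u atan(1/p)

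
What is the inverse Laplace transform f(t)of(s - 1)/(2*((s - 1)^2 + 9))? exp(t)*cos(3*t)/2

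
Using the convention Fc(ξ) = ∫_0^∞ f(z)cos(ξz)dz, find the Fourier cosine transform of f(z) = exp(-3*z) 3/(ξ^2 + 9)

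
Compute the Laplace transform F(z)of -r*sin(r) -2*z/(z^2 + 1)^2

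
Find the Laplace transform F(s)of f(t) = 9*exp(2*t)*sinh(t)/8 9/(8*((s - 2)^2 - 1))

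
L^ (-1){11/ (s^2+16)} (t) 11 * sin (4 * t)/4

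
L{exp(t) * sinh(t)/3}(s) 1/(3 * s * (s - 2))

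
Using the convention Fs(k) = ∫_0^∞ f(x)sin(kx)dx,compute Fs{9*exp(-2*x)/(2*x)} 9*atan(k/2)/2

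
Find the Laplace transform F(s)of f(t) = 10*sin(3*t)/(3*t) 10*atan(3/s)/3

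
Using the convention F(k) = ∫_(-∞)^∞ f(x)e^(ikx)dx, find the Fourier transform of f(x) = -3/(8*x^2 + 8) -3*pi*exp(-Abs(k))/8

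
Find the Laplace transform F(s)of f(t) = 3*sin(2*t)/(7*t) 3*atan(2/s)/7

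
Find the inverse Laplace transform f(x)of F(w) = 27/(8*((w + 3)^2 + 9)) 9*exp(-3*x)*sin(3*x)/8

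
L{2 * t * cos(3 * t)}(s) 2 * (s^2 - 9)/(s^2 + 9)^2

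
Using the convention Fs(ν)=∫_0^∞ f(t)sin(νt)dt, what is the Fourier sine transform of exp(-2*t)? ν/(ν^2+4)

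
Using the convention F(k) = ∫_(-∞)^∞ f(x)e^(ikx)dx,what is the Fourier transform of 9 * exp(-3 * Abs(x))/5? 54/(5 * (k^2 + 9))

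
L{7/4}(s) 7/(4*s)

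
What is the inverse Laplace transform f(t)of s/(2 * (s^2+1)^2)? t * sin(t)/4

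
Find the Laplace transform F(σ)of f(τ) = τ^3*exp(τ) 6/(σ - 1)^4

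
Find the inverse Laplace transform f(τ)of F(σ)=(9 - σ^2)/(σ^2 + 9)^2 -τ * cos(3 * τ)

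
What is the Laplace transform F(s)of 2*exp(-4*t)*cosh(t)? 2*(s + 4)/((s + 4)^2 - 1)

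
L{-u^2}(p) -2/p^3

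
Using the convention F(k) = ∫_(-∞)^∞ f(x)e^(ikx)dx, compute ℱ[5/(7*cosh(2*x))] 5*pi/(14*cosh(pi*k/4))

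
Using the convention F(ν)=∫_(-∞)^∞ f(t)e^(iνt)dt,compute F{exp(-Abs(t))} 2/(ν^2+1)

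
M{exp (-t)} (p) gamma (p)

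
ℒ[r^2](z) 2/z^3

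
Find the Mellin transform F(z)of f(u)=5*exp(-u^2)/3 5*gamma(z/2)/6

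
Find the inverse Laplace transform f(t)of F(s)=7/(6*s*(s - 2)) 7*exp(t)*sinh(t)/6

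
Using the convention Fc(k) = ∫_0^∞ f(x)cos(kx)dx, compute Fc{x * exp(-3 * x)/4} (9 - k^2)/(4 * (k^2 + 9)^2)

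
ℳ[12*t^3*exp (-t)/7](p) 12*gamma (p+3)/7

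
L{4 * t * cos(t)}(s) 4 * (s^2-1)/(s^2 + 1)^2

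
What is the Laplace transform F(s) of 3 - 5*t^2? 3/s - 10/s^3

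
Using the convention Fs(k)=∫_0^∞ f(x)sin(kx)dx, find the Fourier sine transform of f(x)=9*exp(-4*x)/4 9*k/(4*(k^2+16))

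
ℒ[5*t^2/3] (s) 10/(3*s^3)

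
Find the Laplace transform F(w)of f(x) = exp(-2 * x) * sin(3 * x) 3/((w + 2)^2 + 9)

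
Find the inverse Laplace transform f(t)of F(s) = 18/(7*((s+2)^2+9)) 6*exp(-2*t)*sin(3*t)/7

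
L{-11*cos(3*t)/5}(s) -11*s/(5*s^2 + 45)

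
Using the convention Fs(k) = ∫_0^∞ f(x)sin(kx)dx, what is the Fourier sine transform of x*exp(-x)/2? k/(k^2+1)^2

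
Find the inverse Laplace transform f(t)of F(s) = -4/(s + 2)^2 -4*t*exp(-2*t)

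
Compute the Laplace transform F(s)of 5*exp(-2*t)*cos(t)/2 5*(s + 2)/(2*((s + 2)^2 + 1))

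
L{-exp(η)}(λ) -1/(λ - 1)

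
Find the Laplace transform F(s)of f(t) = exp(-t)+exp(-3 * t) 1/(s+1)+1/(s+3)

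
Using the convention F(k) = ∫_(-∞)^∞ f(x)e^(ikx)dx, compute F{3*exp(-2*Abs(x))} 12/(k^2 + 4)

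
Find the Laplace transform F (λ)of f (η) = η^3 6/λ^4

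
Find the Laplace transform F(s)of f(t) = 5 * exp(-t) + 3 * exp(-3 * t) 5/(s + 1) + 3/(s + 3)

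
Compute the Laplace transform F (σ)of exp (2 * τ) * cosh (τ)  (σ - 2)/ ( (σ - 2)^2-1)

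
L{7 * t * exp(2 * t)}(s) 7/(s - 2)^2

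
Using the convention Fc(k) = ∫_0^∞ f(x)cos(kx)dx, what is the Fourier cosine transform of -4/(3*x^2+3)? -2*pi*exp(-k)/3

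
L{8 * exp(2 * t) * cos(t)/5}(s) 8 * (s - 2)/(5 * ((s - 2)^2 + 1))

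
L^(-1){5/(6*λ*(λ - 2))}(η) 5*exp(η)*sinh(η)/6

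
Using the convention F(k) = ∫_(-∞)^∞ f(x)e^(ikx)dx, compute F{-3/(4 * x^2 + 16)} -3 * pi * exp(-2 * Abs(k))/8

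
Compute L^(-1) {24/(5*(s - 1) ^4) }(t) 4*t^3*exp(t) /5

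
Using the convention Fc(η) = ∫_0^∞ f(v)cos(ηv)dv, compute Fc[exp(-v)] 1/(η^2 + 1)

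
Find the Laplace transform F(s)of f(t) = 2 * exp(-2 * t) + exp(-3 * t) 2/(s + 2) + 1/(s + 3)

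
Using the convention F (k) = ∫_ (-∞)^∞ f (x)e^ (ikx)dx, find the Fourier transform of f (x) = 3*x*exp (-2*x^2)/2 3*sqrt (2)*I*sqrt (pi)*k*exp (-k^2/8)/16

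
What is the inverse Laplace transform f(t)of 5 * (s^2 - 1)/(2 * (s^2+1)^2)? 5 * t * cos(t)/2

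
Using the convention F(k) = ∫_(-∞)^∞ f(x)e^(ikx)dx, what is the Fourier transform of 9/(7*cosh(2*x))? 9*pi/(14*cosh(pi*k/4))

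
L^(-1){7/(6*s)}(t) 7/6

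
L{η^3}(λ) 6/λ^4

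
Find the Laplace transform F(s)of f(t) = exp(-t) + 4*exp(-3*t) 4/(s + 3) + 1/(s + 1)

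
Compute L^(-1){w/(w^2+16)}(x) cos(4*x)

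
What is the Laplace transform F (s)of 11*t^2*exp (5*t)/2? 11/ (s - 5)^3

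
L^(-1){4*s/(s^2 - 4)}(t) 4*cosh(2*t)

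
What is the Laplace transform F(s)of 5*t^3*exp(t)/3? 10/(s - 1)^4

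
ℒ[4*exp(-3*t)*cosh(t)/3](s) 4*(s + 3)/(3*((s + 3)^2 - 1))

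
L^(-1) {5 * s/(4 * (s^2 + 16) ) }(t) 5 * cos(4 * t) /4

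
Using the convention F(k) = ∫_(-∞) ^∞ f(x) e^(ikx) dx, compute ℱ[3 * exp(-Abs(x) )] 6/(k^2 + 1) 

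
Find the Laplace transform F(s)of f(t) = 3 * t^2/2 3/s^3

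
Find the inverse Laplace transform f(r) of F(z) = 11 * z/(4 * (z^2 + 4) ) 11 * cos(2 * r) /4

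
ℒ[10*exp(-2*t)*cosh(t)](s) 10*(s + 2)/((s + 2)^2 - 1)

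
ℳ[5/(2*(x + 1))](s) 5*pi*csc(pi*s)/2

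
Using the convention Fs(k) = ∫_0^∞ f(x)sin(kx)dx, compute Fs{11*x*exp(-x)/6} 11*k/(3*(k^2 + 1)^2)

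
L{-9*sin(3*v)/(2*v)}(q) -9*atan(3/q)/2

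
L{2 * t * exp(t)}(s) 2/(s - 1)^2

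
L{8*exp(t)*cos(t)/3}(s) 8*(s - 1)/(3*((s - 1)^2 + 1))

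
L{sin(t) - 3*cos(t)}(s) 1/(s^2 + 1) - 3*s/(s^2 + 1)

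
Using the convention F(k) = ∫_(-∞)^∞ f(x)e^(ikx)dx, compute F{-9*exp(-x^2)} -9*sqrt(pi)*exp(-k^2/4)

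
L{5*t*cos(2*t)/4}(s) 5*(s^2 - 4)/(4*(s^2 + 4)^2)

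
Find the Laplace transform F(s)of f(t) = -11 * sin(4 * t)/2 -22/(s^2 + 16)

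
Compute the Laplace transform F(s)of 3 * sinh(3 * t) 9/(s^2 - 9)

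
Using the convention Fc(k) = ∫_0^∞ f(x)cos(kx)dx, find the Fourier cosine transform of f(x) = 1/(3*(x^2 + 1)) pi*exp(-k)/6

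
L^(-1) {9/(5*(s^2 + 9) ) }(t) 3*sin(3*t) /5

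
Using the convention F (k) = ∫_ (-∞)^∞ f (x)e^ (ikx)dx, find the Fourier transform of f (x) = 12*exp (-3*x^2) 4*sqrt (3)*sqrt (pi)*exp (-k^2/12)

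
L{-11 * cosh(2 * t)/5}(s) -11 * s/(5 * s^2 - 20)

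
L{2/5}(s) 2/(5*s)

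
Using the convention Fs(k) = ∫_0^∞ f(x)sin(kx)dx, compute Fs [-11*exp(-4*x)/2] -11*k/(2*k^2 + 32)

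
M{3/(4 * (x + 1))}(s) 3 * pi * csc(pi * s)/4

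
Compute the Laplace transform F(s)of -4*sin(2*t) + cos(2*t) s/(s^2 + 4) - 8/(s^2 + 4)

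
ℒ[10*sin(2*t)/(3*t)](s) 10*atan(2/s)/3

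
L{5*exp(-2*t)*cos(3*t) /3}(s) 5*(s + 2) /(3*((s + 2) ^2 + 9) ) 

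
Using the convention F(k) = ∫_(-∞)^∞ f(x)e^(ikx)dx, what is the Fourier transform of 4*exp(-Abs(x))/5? 8/(5*(k^2 + 1))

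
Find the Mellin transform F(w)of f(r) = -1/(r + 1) -pi*csc(pi*w)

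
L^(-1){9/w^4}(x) 3*x^3/2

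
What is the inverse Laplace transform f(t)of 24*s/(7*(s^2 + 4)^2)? 6*t*sin(2*t)/7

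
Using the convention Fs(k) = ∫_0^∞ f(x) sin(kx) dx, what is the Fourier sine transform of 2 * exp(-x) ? 2 * k/(k^2 + 1) 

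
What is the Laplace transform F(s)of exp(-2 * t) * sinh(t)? 1/((s+2)^2 - 1)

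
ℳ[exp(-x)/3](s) gamma(s)/3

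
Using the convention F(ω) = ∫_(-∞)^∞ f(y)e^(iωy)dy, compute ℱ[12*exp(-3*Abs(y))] 72/(ω^2 + 9)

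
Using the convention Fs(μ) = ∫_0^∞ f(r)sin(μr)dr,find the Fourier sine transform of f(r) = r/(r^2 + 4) pi * exp(-2 * μ)/2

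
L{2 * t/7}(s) 2/(7 * s^2)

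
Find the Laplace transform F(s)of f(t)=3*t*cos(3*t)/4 3*(s^2 - 9)/(4*(s^2+9)^2)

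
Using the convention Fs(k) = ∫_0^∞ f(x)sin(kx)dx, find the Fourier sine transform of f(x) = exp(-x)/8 k/(8*(k^2 + 1))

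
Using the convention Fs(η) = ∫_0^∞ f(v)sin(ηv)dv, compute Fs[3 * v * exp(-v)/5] 6 * η/(5 * (η^2 + 1)^2)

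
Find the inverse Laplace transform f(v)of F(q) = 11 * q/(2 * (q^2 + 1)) 11 * cos(v)/2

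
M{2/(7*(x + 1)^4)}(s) gamma(s)*gamma(4 - s)/21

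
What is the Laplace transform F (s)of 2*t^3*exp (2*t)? 12/ (s - 2)^4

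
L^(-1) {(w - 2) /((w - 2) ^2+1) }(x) exp(2*x)*cos(x) 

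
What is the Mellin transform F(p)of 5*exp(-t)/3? 5*gamma(p)/3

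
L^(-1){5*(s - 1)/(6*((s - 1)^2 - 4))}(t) 5*exp(t)*cosh(2*t)/6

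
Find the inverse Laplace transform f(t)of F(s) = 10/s 10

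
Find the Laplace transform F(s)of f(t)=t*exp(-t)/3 1/(3*(s + 1)^2)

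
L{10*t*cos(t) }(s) 10*(s^2 - 1) /(s^2 + 1) ^2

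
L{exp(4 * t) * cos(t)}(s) (s - 4)/((s - 4)^2 + 1)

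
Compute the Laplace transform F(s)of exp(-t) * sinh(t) 1/(s * (s + 2))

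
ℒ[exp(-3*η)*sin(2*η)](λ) 2/((λ + 3)^2 + 4)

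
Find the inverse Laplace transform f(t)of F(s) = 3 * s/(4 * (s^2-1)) 3 * cosh(t)/4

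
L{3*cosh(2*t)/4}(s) 3*s/(4*(s^2 - 4))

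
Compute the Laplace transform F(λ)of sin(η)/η atan(1/λ)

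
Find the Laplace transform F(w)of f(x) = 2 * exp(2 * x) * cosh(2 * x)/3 2 * (w - 2)/(3 * w * (w - 4))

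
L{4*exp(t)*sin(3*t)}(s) 12/((s - 1)^2 + 9)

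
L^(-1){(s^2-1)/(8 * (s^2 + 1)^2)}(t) t * cos(t)/8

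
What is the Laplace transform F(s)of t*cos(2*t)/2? (s^2 - 4)/(2*(s^2 + 4)^2)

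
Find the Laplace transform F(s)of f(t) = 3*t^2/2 3/s^3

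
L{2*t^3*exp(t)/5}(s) 12/(5*(s - 1)^4)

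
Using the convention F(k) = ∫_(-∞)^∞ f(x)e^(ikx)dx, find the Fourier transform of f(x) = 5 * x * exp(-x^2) 5 * I * sqrt(pi) * k * exp(-k^2/4)/2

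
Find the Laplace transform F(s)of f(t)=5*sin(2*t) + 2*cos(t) 10/(s^2 + 4) + 2*s/(s^2 + 1)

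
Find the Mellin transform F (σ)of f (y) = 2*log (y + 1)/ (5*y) -2*pi*csc (pi*σ)/ (5*σ - 5)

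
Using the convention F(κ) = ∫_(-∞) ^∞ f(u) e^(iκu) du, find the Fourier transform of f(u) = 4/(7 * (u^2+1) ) 4 * pi * exp(-Abs(κ) ) /7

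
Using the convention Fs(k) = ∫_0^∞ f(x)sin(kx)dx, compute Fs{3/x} 3 * pi/2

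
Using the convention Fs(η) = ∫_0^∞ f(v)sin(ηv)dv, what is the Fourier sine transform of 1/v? pi/2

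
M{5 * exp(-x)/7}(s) 5 * gamma(s)/7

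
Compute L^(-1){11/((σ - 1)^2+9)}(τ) 11*exp(τ)*sin(3*τ)/3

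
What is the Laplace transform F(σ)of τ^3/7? 6/(7*σ^4)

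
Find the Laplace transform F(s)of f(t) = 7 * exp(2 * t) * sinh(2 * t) 14/(s * (s - 4))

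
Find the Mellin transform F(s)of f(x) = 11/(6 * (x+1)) 11 * pi * csc(pi * s)/6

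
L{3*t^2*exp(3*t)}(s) 6/(s - 3)^3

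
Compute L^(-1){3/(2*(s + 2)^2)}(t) 3*t*exp(-2*t)/2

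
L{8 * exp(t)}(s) 8/(s - 1)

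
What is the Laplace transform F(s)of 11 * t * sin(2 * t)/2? 22 * s/(s^2 + 4)^2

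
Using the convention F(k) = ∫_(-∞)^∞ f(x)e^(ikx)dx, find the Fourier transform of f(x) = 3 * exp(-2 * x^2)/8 3 * sqrt(2) * sqrt(pi) * exp(-k^2/8)/16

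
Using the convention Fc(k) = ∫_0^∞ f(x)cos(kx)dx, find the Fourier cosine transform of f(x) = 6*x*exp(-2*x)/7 6*(4 - k^2)/(7*(k^2 + 4)^2)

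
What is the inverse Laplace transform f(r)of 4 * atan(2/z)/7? 4 * sin(2 * r)/(7 * r)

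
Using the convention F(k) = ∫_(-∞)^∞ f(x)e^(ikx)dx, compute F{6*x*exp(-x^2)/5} 3*I*sqrt(pi)*k*exp(-k^2/4)/5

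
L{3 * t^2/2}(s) 3/s^3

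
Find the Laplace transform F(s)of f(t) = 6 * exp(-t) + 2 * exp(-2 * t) 6/(s + 1) + 2/(s + 2)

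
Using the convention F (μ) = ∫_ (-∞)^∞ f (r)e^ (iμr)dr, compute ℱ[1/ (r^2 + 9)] pi * exp (-3 * Abs (μ))/3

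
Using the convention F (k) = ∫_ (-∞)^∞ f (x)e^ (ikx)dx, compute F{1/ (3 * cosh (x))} pi/ (3 * cosh (pi * k/2))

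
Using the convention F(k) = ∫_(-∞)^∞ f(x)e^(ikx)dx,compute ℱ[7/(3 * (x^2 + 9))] 7 * pi * exp(-3 * Abs(k))/9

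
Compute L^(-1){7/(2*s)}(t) 7/2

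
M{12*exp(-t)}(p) 12*gamma(p)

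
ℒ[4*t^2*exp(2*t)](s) 8/(s - 2)^3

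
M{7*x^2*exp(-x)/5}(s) 7*gamma(s + 2)/5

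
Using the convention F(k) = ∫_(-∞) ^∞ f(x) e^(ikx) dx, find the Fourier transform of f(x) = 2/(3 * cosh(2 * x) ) pi/(3 * cosh(pi * k/4) ) 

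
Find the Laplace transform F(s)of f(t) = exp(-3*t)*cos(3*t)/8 (s + 3)/(8*((s + 3)^2 + 9))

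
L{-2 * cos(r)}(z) -2 * z/(z^2+1)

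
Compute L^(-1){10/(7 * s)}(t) 10/7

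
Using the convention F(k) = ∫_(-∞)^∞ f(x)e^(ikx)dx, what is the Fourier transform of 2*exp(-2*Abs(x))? 8/(k^2 + 4)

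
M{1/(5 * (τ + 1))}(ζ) pi * csc(pi * ζ)/5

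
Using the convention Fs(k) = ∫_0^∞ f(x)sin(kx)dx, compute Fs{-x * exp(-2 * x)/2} -2 * k/(k^2 + 4)^2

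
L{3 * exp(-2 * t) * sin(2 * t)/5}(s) 6/(5 * ((s + 2)^2 + 4))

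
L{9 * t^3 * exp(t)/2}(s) 27/(s - 1)^4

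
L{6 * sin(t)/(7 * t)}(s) 6 * atan(1/s)/7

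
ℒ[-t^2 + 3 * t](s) 3/s^2 - 2/s^3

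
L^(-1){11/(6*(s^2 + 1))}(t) 11*sin(t)/6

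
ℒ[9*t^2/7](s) 18/(7*s^3)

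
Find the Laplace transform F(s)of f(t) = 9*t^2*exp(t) 18/(s - 1)^3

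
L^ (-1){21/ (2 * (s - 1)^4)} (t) 7 * t^3 * exp (t)/4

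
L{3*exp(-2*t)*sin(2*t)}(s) 6/((s + 2)^2 + 4)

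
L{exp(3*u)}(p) 1/(p - 3)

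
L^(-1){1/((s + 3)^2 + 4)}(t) exp(-3 * t) * sin(2 * t)/2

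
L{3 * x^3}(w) 18/w^4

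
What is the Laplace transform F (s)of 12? 12/s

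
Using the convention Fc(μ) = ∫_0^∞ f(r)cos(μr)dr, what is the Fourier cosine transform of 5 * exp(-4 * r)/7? 20/(7 * (μ^2 + 16))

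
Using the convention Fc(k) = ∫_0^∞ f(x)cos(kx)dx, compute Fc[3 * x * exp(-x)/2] 3 * (1 - k^2)/(2 * (k^2 + 1)^2)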